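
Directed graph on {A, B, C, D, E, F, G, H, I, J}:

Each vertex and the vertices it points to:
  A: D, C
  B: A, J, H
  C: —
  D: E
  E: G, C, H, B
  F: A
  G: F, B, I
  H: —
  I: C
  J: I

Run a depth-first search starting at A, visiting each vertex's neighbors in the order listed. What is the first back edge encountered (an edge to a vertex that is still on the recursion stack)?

F→A

DFS from A (visiting each vertex's neighbors in the order listed); mark gray on enter, black on exit:
A gray
  D gray
    E gray
      G gray
        F gray
          F→A: A is gray → back edge
First back edge: F → A.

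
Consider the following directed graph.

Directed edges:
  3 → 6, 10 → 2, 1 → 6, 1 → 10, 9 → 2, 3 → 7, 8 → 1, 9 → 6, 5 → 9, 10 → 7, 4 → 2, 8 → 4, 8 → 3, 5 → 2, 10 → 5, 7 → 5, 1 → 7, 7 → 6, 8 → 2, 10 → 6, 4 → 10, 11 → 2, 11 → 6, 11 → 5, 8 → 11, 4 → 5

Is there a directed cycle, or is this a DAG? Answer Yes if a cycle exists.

No

DFS with white/gray/black marking, starting from 8:
8 gray
  2 gray
  2 black
  3 gray
    6 gray
    6 black
    7 gray
      7→6: 6 black — skip
      5 gray
        5→2: 2 black — skip
        9 gray
          9→6: 6 black — skip
          9→2: 2 black — skip
        9 black
      5 black
    7 black
  3 black
  11 gray
    11→2: 2 black — skip
    11→5: 5 black — skip
    11→6: 6 black — skip
  11 black
  1 gray
    1→6: 6 black — skip
    1→7: 7 black — skip
    10 gray
      10→5: 5 black — skip
      10→6: 6 black — skip
      10→7: 7 black — skip
      10→2: 2 black — skip
    10 black
  1 black
  4 gray
    4→5: 5 black — skip
    4→2: 2 black — skip
    4→10: 10 black — skip
  4 black
8 black
Every edge goes to a white or black vertex — no back edge, so the graph is acyclic.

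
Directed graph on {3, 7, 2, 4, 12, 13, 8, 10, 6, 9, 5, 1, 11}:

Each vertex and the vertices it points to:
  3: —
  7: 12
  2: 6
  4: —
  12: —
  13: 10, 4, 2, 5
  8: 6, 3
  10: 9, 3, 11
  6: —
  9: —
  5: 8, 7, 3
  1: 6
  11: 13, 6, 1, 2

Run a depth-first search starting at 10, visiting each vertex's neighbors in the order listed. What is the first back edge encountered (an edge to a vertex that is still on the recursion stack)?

DFS from 10 (visiting each vertex's neighbors in the order listed); mark gray on enter, black on exit:
10 gray
  9 gray
  9 black
  3 gray
  3 black
  11 gray
    13 gray
      13→10: 10 is gray → back edge
First back edge: 13 → 10.

13->10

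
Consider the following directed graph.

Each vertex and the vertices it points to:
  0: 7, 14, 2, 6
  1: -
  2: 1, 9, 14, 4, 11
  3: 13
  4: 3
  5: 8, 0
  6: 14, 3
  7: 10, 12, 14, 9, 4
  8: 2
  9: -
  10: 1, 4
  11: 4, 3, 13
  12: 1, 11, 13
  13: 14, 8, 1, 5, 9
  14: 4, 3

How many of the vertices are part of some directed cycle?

A vertex is on a directed cycle iff it belongs to a strongly connected component of size ≥ 2 (or has a self-loop).
The vertices on cycles are {0, 2, 3, 4, 5, 6, 7, 8, 10, 11, 12, 13, 14} — 13 in total.

13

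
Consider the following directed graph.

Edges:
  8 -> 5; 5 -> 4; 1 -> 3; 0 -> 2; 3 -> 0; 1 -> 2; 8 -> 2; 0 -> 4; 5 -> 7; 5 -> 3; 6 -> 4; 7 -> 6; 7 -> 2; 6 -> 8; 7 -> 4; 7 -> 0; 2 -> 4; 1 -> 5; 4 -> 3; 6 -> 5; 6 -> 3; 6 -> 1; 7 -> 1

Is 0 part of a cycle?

Yes

0 is on a cycle iff 0 can reach itself via ≥1 edge.
0 → 4 → 3 → 0 — yes.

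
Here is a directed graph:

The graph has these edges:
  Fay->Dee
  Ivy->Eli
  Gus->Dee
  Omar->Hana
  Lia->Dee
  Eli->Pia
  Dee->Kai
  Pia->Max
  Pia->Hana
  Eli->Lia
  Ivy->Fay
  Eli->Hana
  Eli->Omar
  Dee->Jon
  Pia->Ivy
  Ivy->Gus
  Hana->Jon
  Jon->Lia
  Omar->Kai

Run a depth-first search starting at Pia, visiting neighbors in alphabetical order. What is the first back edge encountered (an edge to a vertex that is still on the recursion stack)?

Dee->Jon

DFS from Pia (visiting neighbors in alphabetical order); mark gray on enter, black on exit:
Pia gray
  Hana gray
    Jon gray
      Lia gray
        Dee gray
          Dee→Jon: Jon is gray → back edge
First back edge: Dee → Jon.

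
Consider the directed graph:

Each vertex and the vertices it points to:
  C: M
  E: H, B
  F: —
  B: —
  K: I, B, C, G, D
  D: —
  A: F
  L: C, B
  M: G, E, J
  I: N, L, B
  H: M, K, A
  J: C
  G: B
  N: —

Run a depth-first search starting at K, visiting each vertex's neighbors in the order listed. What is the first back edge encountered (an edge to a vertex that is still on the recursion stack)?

DFS from K (visiting each vertex's neighbors in the order listed); mark gray on enter, black on exit:
K gray
  I gray
    N gray
    N black
    L gray
      C gray
        M gray
          G gray
            B gray
            B black
          G black
          E gray
            H gray
              H→M: M is gray → back edge
First back edge: H → M.

H->M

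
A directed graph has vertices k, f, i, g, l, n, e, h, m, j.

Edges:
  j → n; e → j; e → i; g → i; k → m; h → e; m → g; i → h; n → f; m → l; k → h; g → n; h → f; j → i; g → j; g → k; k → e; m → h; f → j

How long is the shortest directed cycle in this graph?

For each vertex v, BFS finds the shortest path from v back to v.
The shortest such closed walk is m → g → k → m, length 3.

3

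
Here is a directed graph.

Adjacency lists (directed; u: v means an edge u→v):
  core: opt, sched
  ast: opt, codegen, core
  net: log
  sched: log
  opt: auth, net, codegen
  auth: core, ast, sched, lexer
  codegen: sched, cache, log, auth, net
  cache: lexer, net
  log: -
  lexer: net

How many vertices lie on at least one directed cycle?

5

A vertex is on a directed cycle iff it belongs to a strongly connected component of size ≥ 2 (or has a self-loop).
The vertices on cycles are {ast, opt, auth, core, codegen} — 5 in total.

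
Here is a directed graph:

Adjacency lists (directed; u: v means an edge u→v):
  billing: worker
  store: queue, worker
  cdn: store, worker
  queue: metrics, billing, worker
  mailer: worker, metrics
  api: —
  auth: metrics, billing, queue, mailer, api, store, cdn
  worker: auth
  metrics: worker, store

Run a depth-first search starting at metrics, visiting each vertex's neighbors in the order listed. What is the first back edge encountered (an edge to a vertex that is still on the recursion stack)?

auth→metrics

DFS from metrics (visiting each vertex's neighbors in the order listed); mark gray on enter, black on exit:
metrics gray
  worker gray
    auth gray
      auth→metrics: metrics is gray → back edge
First back edge: auth → metrics.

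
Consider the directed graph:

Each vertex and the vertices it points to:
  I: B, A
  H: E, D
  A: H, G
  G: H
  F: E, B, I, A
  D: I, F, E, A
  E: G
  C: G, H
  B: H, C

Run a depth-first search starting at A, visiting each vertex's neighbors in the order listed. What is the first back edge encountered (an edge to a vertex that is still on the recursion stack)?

G->H

DFS from A (visiting each vertex's neighbors in the order listed); mark gray on enter, black on exit:
A gray
  H gray
    E gray
      G gray
        G→H: H is gray → back edge
First back edge: G → H.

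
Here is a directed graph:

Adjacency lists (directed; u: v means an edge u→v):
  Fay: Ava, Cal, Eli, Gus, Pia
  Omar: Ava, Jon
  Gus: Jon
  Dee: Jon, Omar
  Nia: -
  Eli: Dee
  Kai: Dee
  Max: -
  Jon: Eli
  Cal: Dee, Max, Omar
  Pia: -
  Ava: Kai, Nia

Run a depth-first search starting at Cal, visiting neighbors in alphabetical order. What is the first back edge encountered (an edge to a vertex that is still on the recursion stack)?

DFS from Cal (visiting neighbors in alphabetical order); mark gray on enter, black on exit:
Cal gray
  Dee gray
    Jon gray
      Eli gray
        Eli→Dee: Dee is gray → back edge
First back edge: Eli → Dee.

Eli→Dee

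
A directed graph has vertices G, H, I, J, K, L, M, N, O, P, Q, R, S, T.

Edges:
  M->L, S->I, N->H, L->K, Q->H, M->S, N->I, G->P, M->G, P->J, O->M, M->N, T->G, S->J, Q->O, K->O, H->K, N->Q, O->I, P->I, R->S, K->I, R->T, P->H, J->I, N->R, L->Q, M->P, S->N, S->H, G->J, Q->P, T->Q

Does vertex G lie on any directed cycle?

Yes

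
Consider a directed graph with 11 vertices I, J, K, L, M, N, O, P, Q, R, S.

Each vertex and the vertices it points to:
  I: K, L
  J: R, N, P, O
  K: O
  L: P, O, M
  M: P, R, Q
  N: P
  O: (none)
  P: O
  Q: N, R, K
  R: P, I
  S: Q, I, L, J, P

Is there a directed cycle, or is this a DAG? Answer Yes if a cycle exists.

Yes

DFS with white/gray/black marking, starting from J:
J gray
  R gray
    P gray
      O gray
      O black
    P black
    I gray
      K gray
        K→O: O black — skip
      K black
      L gray
        L→P: P black — skip
        L→O: O black — skip
        M gray
          M→P: P black — skip
          M→R: R is gray → back edge
Back edge found, so a cycle exists: R → I → L → M → R.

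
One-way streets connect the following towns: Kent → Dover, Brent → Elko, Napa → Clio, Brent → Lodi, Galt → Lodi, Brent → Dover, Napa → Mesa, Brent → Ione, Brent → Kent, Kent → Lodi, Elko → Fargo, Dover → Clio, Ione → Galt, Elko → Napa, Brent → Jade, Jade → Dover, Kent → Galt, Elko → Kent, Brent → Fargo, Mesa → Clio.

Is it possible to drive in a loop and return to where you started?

No

DFS with white/gray/black marking, starting from Brent:
Brent gray
  Dover gray
    Clio gray
    Clio black
  Dover black
  Fargo gray
  Fargo black
  Ione gray
    Galt gray
      Lodi gray
      Lodi black
    Galt black
  Ione black
  Kent gray
    Kent→Dover: Dover black — skip
    Kent→Lodi: Lodi black — skip
    Kent→Galt: Galt black — skip
  Kent black
  Brent→Lodi: Lodi black — skip
  Elko gray
    Elko→Fargo: Fargo black — skip
    Elko→Kent: Kent black — skip
    Napa gray
      Mesa gray
        Mesa→Clio: Clio black — skip
      Mesa black
      Napa→Clio: Clio black — skip
    Napa black
  Elko black
  Jade gray
    Jade→Dover: Dover black — skip
  Jade black
Brent black
Every edge goes to a white or black vertex — no back edge, so the graph is acyclic.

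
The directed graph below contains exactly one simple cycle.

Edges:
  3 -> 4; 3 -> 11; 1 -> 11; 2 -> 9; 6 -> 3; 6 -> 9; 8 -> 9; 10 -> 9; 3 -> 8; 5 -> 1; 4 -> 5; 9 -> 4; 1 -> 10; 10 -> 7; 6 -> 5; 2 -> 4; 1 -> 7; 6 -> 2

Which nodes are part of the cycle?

1, 4, 5, 9, 10

DFS with gray/black marking from 5:
5 gray
  1 gray
    11 gray
    11 black
    7 gray
    7 black
    10 gray
      10→7: 7 black — skip
      9 gray
        4 gray
          4→5: 5 is gray → back edge
Back edge closes the cycle 5 → 1 → 10 → 9 → 4 → 5; its vertices are {1, 4, 5, 9, 10}.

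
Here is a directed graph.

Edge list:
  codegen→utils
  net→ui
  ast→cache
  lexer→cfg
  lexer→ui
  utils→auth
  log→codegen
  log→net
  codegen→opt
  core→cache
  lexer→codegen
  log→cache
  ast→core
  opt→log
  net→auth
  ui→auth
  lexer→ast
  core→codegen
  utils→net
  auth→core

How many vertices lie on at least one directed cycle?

8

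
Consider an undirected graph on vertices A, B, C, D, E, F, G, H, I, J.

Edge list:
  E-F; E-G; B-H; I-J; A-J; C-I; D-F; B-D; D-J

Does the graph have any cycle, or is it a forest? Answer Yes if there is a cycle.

DFS, tracking each vertex's parent; an edge to a visited non-parent vertex closes a cycle.
Start from G:
visit G (parent –)
  visit E (parent G)
    visit F (parent E)
      F–E: parent, skip
      visit D (parent F)
        D–F: parent, skip
        visit J (parent D)
          J–D: parent, skip
          visit I (parent J)
            visit C (parent I)
              C–I: parent, skip
            I–J: parent, skip
          visit A (parent J)
            A–J: parent, skip
        visit B (parent D)
          B–D: parent, skip
          visit H (parent B)
            H–B: parent, skip
    E–G: parent, skip
No non-parent visited neighbor found — the graph is a forest.

No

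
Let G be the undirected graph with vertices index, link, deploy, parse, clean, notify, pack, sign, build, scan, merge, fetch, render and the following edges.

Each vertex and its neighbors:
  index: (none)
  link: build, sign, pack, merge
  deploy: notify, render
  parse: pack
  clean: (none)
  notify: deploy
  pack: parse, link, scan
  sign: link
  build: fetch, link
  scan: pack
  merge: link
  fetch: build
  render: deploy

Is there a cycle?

DFS, tracking each vertex's parent; an edge to a visited non-parent vertex closes a cycle.
Start from link:
visit link (parent –)
  visit build (parent link)
    visit fetch (parent build)
      fetch–build: parent, skip
    build–link: parent, skip
  visit sign (parent link)
    sign–link: parent, skip
  visit pack (parent link)
    visit parse (parent pack)
      parse–pack: parent, skip
    pack–link: parent, skip
    visit scan (parent pack)
      scan–pack: parent, skip
  visit merge (parent link)
    merge–link: parent, skip
visit index (parent –)
visit deploy (parent –)
  visit notify (parent deploy)
    notify–deploy: parent, skip
  visit render (parent deploy)
    render–deploy: parent, skip
visit clean (parent –)
No non-parent visited neighbor found — the graph is a forest.

No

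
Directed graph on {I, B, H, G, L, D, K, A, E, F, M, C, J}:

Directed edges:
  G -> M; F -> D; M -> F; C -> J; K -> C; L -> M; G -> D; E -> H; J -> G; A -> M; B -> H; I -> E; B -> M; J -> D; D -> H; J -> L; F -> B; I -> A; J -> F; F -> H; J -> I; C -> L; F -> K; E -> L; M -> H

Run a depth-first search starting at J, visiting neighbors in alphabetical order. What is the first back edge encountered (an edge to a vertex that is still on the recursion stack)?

M->F

DFS from J (visiting neighbors in alphabetical order); mark gray on enter, black on exit:
J gray
  D gray
    H gray
    H black
  D black
  F gray
    B gray
      B→H: H black — skip
      M gray
        M→F: F is gray → back edge
First back edge: M → F.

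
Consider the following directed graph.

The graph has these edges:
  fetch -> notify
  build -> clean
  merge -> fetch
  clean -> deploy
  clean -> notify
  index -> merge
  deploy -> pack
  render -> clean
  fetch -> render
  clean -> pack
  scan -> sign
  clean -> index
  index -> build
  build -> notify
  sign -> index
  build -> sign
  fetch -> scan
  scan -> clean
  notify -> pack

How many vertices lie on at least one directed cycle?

8

A vertex is on a directed cycle iff it belongs to a strongly connected component of size ≥ 2 (or has a self-loop).
The vertices on cycles are {scan, sign, build, clean, fetch, index, merge, render} — 8 in total.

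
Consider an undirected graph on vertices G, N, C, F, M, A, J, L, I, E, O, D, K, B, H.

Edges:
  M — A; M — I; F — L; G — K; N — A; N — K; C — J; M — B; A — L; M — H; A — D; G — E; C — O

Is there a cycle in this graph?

No

DFS, tracking each vertex's parent; an edge to a visited non-parent vertex closes a cycle.
Start from A:
visit A (parent –)
  visit L (parent A)
    visit F (parent L)
      F–L: parent, skip
    L–A: parent, skip
  visit N (parent A)
    N–A: parent, skip
    visit K (parent N)
      K–N: parent, skip
      visit G (parent K)
        G–K: parent, skip
        visit E (parent G)
          E–G: parent, skip
  visit D (parent A)
    D–A: parent, skip
  visit M (parent A)
    visit I (parent M)
      I–M: parent, skip
    visit B (parent M)
      B–M: parent, skip
    M–A: parent, skip
    visit H (parent M)
      H–M: parent, skip
visit C (parent –)
  visit J (parent C)
    J–C: parent, skip
  visit O (parent C)
    O–C: parent, skip
No non-parent visited neighbor found — the graph is a forest.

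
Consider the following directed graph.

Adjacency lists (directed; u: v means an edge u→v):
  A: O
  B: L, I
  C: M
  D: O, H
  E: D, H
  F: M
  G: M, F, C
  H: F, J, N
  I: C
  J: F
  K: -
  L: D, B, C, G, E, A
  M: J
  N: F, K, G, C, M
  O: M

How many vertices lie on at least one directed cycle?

A vertex is on a directed cycle iff it belongs to a strongly connected component of size ≥ 2 (or has a self-loop).
The vertices on cycles are {B, F, J, L, M} — 5 in total.

5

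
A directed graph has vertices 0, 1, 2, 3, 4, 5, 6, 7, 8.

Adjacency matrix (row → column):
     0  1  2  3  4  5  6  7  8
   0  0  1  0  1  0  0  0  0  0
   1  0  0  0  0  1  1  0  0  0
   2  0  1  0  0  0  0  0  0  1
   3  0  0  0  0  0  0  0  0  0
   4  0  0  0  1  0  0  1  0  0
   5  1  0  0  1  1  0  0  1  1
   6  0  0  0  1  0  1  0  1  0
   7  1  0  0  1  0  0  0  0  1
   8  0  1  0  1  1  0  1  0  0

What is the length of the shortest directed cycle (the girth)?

For each vertex v, BFS finds the shortest path from v back to v.
The shortest such closed walk is 8 → 1 → 5 → 8, length 3.

3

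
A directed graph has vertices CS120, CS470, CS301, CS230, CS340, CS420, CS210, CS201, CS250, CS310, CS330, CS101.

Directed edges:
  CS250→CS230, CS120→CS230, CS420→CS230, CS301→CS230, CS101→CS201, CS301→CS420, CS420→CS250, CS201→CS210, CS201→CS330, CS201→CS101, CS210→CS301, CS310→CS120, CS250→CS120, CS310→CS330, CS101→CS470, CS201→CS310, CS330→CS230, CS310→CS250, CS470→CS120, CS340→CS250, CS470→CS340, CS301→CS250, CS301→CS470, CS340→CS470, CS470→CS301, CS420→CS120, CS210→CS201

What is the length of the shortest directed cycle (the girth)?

For each vertex v, BFS finds the shortest path from v back to v.
The shortest such closed walk is CS101 → CS201 → CS101, length 2.

2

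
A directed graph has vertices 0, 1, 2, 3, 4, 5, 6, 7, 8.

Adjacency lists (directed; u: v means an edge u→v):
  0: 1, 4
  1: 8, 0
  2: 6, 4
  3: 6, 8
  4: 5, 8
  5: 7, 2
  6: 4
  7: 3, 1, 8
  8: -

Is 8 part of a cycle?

8 lies on a cycle iff there is a path from 8 back to itself.
Exploring from 8, it never reaches itself; equivalently, its strongly connected component is a singleton.

No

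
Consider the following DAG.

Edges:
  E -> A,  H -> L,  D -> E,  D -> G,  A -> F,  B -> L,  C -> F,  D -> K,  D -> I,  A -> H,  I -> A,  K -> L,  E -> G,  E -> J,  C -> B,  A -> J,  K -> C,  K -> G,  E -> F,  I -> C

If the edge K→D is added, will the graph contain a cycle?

Yes

Adding K→D creates a cycle iff D can already reach K.
Path from D: D → K.
So D → … → K → D is a cycle.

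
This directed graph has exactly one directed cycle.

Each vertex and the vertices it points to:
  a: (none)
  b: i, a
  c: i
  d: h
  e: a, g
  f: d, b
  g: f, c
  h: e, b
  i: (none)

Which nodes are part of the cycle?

DFS with gray/black marking from h:
h gray
  e gray
    a gray
    a black
    g gray
      f gray
        d gray
          d→h: h is gray → back edge
Back edge closes the cycle h → e → g → f → d → h; its vertices are {d, e, f, g, h}.

d, e, f, g, h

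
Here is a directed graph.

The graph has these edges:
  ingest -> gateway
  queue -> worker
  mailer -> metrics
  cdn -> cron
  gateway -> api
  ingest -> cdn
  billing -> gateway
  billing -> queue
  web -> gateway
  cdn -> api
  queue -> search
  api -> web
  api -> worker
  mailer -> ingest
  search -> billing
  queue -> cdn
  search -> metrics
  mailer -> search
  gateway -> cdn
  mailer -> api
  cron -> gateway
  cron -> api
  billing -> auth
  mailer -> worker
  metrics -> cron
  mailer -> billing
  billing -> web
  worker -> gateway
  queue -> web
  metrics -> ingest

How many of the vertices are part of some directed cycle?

A vertex is on a directed cycle iff it belongs to a strongly connected component of size ≥ 2 (or has a self-loop).
The vertices on cycles are {api, cdn, web, cron, queue, search, worker, billing, gateway} — 9 in total.

9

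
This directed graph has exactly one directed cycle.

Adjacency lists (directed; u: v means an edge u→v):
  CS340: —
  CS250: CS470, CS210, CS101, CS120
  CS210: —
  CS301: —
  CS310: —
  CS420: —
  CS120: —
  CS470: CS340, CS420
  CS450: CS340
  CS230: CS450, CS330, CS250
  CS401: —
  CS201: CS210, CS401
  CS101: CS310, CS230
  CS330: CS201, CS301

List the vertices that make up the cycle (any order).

CS101, CS230, CS250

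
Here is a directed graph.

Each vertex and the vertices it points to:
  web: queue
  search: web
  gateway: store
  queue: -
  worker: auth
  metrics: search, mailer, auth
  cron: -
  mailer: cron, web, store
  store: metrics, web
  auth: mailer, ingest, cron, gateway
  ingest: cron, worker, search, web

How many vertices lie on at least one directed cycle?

7

A vertex is on a directed cycle iff it belongs to a strongly connected component of size ≥ 2 (or has a self-loop).
The vertices on cycles are {auth, store, ingest, mailer, worker, gateway, metrics} — 7 in total.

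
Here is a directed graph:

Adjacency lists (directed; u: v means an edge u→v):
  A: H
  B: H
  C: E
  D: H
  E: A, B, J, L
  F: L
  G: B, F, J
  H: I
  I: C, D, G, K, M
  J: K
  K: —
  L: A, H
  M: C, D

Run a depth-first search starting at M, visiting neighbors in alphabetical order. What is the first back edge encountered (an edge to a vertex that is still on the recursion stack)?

I->C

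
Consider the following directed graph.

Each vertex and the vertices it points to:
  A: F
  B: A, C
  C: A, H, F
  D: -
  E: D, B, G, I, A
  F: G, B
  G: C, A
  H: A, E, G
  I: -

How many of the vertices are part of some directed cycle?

A vertex is on a directed cycle iff it belongs to a strongly connected component of size ≥ 2 (or has a self-loop).
The vertices on cycles are {A, B, C, E, F, G, H} — 7 in total.

7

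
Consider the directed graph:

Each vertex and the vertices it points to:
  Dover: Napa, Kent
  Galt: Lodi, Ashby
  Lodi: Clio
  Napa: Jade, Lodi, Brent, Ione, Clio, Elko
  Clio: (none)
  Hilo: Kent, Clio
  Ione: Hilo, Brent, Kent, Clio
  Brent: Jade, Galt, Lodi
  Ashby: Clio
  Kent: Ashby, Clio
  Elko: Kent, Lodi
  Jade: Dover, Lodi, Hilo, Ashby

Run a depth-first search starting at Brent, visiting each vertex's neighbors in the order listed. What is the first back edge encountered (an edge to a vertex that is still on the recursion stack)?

Napa→Jade

DFS from Brent (visiting each vertex's neighbors in the order listed); mark gray on enter, black on exit:
Brent gray
  Jade gray
    Dover gray
      Napa gray
        Napa→Jade: Jade is gray → back edge
First back edge: Napa → Jade.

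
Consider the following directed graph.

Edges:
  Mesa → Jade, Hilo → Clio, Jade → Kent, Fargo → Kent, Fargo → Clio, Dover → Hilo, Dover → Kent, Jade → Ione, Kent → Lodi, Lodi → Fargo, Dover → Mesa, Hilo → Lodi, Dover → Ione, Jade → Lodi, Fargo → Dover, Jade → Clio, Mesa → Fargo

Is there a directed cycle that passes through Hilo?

Yes

Hilo is on a cycle iff Hilo can reach itself via ≥1 edge.
Hilo → Lodi → Fargo → Dover → Hilo — yes.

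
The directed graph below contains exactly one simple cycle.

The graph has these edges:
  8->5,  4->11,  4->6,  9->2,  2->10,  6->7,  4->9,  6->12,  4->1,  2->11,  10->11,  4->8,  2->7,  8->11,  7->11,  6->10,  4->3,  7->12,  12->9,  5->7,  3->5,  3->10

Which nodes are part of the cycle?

2, 7, 9, 12

DFS with gray/black marking from 9:
9 gray
  2 gray
    10 gray
      11 gray
      11 black
    10 black
    7 gray
      12 gray
        12→9: 9 is gray → back edge
Back edge closes the cycle 9 → 2 → 7 → 12 → 9; its vertices are {2, 7, 9, 12}.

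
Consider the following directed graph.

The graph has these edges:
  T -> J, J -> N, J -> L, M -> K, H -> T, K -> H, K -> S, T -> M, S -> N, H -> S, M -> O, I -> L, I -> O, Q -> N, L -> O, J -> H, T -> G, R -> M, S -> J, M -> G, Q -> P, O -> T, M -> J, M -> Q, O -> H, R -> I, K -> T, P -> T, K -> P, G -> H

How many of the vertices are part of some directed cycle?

11

A vertex is on a directed cycle iff it belongs to a strongly connected component of size ≥ 2 (or has a self-loop).
The vertices on cycles are {G, H, J, K, L, M, O, P, Q, S, T} — 11 in total.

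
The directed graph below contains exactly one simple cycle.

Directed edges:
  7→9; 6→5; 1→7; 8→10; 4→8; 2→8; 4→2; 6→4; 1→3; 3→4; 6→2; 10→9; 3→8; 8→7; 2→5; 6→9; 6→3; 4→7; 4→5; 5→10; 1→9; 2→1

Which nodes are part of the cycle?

DFS with gray/black marking from 3:
3 gray
  4 gray
    7 gray
      9 gray
      9 black
    7 black
    8 gray
      10 gray
        10→9: 9 black — skip
      10 black
      8→7: 7 black — skip
    8 black
    2 gray
      1 gray
        1→9: 9 black — skip
        1→7: 7 black — skip
        1→3: 3 is gray → back edge
Back edge closes the cycle 3 → 4 → 2 → 1 → 3; its vertices are {1, 2, 3, 4}.

1, 2, 3, 4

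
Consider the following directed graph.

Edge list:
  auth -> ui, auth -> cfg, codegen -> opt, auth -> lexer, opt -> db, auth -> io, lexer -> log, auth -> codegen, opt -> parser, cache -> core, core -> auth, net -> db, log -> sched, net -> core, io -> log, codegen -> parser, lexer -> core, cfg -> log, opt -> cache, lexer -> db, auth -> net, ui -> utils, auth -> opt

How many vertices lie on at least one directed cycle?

A vertex is on a directed cycle iff it belongs to a strongly connected component of size ≥ 2 (or has a self-loop).
The vertices on cycles are {net, opt, auth, core, cache, lexer, codegen} — 7 in total.

7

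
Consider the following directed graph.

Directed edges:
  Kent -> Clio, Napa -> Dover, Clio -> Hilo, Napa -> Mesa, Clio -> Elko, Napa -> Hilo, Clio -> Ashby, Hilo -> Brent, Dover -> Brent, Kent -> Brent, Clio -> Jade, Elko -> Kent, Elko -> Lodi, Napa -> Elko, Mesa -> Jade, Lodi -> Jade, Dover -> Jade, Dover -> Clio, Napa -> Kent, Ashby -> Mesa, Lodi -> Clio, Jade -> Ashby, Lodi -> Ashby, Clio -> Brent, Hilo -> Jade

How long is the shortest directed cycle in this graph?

For each vertex v, BFS finds the shortest path from v back to v.
The shortest such closed walk is Mesa → Jade → Ashby → Mesa, length 3.

3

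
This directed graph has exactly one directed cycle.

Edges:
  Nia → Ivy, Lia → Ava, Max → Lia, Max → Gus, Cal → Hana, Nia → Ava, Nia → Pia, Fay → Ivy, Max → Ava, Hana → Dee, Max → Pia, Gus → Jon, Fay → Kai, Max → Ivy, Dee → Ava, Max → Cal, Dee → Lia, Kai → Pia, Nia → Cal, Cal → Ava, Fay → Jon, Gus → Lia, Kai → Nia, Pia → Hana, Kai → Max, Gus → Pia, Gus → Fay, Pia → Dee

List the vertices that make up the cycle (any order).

Fay, Gus, Kai, Max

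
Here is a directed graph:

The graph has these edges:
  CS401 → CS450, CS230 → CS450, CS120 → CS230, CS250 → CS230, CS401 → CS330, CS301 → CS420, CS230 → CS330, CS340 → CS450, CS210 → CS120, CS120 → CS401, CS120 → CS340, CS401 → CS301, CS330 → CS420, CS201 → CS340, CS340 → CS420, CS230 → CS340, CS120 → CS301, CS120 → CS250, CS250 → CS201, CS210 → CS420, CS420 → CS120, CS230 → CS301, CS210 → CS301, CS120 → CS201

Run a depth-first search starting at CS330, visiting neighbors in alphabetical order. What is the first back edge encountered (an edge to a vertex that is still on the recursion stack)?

DFS from CS330 (visiting neighbors in alphabetical order); mark gray on enter, black on exit:
CS330 gray
  CS420 gray
    CS120 gray
      CS201 gray
        CS340 gray
          CS340→CS420: CS420 is gray → back edge
First back edge: CS340 → CS420.

CS340->CS420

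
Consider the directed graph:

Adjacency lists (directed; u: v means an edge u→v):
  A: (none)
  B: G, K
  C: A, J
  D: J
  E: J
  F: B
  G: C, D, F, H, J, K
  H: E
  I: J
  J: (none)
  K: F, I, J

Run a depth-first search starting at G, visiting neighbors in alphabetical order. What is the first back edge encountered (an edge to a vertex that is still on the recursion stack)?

B→G

DFS from G (visiting neighbors in alphabetical order); mark gray on enter, black on exit:
G gray
  C gray
    A gray
    A black
    J gray
    J black
  C black
  D gray
    D→J: J black — skip
  D black
  F gray
    B gray
      B→G: G is gray → back edge
First back edge: B → G.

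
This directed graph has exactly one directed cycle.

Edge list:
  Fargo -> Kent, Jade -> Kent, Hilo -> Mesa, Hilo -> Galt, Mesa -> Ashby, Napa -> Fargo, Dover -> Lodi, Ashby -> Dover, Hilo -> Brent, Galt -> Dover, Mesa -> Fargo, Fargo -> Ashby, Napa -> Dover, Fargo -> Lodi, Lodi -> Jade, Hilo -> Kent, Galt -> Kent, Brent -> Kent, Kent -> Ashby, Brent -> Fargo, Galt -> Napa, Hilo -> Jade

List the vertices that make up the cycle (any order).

Jade, Kent, Lodi, Ashby, Dover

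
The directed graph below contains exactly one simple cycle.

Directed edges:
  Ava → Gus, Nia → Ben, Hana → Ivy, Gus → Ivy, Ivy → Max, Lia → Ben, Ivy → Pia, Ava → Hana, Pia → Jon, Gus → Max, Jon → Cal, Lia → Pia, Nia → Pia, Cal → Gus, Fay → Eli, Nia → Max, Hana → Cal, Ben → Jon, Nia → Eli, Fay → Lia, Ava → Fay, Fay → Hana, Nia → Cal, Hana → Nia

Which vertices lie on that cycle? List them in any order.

Cal, Gus, Ivy, Jon, Pia

DFS with gray/black marking from Cal:
Cal gray
  Gus gray
    Ivy gray
      Pia gray
        Jon gray
          Jon→Cal: Cal is gray → back edge
Back edge closes the cycle Cal → Gus → Ivy → Pia → Jon → Cal; its vertices are {Cal, Gus, Ivy, Jon, Pia}.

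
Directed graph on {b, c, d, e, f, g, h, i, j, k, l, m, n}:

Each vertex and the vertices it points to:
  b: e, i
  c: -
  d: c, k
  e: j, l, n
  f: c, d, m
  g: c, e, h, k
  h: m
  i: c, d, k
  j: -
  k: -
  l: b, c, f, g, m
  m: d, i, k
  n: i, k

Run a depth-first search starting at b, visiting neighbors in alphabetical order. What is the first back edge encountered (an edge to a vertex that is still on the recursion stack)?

l→b

DFS from b (visiting neighbors in alphabetical order); mark gray on enter, black on exit:
b gray
  e gray
    j gray
    j black
    l gray
      l→b: b is gray → back edge
First back edge: l → b.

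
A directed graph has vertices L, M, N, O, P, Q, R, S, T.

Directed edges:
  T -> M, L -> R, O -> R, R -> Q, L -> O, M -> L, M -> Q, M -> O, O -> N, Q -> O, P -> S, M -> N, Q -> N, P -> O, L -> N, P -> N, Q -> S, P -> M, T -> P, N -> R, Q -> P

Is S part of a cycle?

S lies on a cycle iff there is a path from S back to itself.
Exploring from S, it never reaches itself; equivalently, its strongly connected component is a singleton.

No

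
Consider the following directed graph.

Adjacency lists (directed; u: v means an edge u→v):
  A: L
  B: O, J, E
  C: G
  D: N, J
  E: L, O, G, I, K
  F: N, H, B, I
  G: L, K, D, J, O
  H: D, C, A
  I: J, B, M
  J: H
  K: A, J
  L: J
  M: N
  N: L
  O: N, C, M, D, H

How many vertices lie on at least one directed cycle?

14

A vertex is on a directed cycle iff it belongs to a strongly connected component of size ≥ 2 (or has a self-loop).
The vertices on cycles are {A, B, C, D, E, G, H, I, J, K, L, M, N, O} — 14 in total.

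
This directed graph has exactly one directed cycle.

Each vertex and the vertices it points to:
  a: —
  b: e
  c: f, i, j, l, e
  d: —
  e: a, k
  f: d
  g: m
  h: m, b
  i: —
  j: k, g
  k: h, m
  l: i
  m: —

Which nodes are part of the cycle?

b, e, h, k

DFS with gray/black marking from e:
e gray
  a gray
  a black
  k gray
    h gray
      m gray
      m black
      b gray
        b→e: e is gray → back edge
Back edge closes the cycle e → k → h → b → e; its vertices are {b, e, h, k}.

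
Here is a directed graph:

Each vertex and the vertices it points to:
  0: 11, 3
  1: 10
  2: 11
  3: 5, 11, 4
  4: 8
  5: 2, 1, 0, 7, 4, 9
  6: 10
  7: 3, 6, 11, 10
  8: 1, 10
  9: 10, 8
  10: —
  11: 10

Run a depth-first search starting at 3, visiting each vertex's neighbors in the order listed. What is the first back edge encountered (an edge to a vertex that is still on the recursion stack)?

0->3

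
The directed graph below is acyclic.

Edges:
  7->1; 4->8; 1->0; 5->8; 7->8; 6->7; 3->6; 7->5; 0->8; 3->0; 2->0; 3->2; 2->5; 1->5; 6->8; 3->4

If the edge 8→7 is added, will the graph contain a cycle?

Yes

Adding 8→7 creates a cycle iff 7 can already reach 8.
Path from 7: 7 → 8.
So 7 → … → 8 → 7 is a cycle.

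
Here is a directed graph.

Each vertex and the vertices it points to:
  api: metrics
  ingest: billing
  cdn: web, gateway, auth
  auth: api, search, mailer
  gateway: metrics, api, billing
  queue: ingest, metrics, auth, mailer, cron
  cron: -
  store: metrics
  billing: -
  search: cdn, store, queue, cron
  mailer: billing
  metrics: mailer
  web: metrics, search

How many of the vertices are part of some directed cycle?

5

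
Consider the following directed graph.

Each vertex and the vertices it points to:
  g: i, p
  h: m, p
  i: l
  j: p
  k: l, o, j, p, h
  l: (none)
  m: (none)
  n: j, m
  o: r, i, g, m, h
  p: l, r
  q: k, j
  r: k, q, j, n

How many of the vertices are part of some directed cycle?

9

A vertex is on a directed cycle iff it belongs to a strongly connected component of size ≥ 2 (or has a self-loop).
The vertices on cycles are {g, h, j, k, n, o, p, q, r} — 9 in total.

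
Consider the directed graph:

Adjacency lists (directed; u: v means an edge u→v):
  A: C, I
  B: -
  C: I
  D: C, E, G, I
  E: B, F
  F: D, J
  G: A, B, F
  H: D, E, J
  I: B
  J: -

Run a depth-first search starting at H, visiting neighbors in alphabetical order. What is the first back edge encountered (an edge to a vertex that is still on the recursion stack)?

F->D

DFS from H (visiting neighbors in alphabetical order); mark gray on enter, black on exit:
H gray
  D gray
    C gray
      I gray
        B gray
        B black
      I black
    C black
    E gray
      E→B: B black — skip
      F gray
        F→D: D is gray → back edge
First back edge: F → D.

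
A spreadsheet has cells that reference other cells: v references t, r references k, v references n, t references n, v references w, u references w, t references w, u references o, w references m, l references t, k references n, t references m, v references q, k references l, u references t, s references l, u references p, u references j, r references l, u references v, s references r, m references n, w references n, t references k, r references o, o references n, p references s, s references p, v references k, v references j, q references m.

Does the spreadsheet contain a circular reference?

DFS with white/gray/black marking, starting from v:
v gray
  w gray
    m gray
      n gray
      n black
    m black
    w→n: n black — skip
  w black
  v→n: n black — skip
  q gray
    q→m: m black — skip
  q black
  j gray
  j black
  t gray
    t→n: n black — skip
    k gray
      l gray
        l→t: t is gray → back edge
Back edge found, so a cycle exists: t → k → l → t.

Yes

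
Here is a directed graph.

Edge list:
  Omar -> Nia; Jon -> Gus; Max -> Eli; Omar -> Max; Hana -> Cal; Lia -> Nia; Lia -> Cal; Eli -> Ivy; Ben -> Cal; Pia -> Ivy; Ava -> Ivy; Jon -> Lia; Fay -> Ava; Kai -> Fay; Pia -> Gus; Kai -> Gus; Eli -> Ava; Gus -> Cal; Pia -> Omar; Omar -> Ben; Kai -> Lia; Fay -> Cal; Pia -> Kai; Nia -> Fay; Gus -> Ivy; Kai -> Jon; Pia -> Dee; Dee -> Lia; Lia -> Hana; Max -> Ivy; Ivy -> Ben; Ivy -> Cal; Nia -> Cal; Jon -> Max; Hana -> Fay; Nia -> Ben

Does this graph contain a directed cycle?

No

DFS with white/gray/black marking, starting from Fay:
Fay gray
  Ava gray
    Ivy gray
      Ben gray
        Cal gray
        Cal black
      Ben black
      Ivy→Cal: Cal black — skip
    Ivy black
  Ava black
  Fay→Cal: Cal black — skip
Fay black
Lia gray
  Hana gray
    Hana→Fay: Fay black — skip
    Hana→Cal: Cal black — skip
  Hana black
  Nia gray
    Nia→Cal: Cal black — skip
    Nia→Fay: Fay black — skip
    Nia→Ben: Ben black — skip
  Nia black
  Lia→Cal: Cal black — skip
Lia black
Kai gray
  Kai→Fay: Fay black — skip
  Kai→Lia: Lia black — skip
  Jon gray
    Jon→Lia: Lia black — skip
    Max gray
      Eli gray
        Eli→Ivy: Ivy black — skip
        Eli→Ava: Ava black — skip
      Eli black
      Max→Ivy: Ivy black — skip
    Max black
    Gus gray
      Gus→Cal: Cal black — skip
      Gus→Ivy: Ivy black — skip
    Gus black
  Jon black
  Kai→Gus: Gus black — skip
Kai black
Omar gray
  Omar→Ben: Ben black — skip
  Omar→Nia: Nia black — skip
  Omar→Max: Max black — skip
Omar black
Dee gray
  Dee→Lia: Lia black — skip
Dee black
Pia gray
  Pia→Kai: Kai black — skip
  Pia→Omar: Omar black — skip
  Pia→Gus: Gus black — skip
  Pia→Ivy: Ivy black — skip
  Pia→Dee: Dee black — skip
Pia black
Every edge goes to a white or black vertex — no back edge, so the graph is acyclic.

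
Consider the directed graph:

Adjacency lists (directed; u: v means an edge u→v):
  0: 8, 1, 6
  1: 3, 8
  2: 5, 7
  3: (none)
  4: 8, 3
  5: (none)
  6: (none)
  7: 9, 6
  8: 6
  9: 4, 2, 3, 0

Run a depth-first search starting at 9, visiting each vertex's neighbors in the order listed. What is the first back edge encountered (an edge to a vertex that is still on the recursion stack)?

DFS from 9 (visiting each vertex's neighbors in the order listed); mark gray on enter, black on exit:
9 gray
  4 gray
    8 gray
      6 gray
      6 black
    8 black
    3 gray
    3 black
  4 black
  2 gray
    5 gray
    5 black
    7 gray
      7→9: 9 is gray → back edge
First back edge: 7 → 9.

7->9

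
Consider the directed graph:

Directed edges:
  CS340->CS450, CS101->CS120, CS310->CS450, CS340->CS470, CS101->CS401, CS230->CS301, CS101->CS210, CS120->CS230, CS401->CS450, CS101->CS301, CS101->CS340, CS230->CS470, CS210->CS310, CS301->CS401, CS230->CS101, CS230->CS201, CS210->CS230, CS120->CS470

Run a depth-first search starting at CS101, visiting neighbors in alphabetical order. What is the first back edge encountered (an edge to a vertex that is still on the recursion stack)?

CS230→CS101

DFS from CS101 (visiting neighbors in alphabetical order); mark gray on enter, black on exit:
CS101 gray
  CS120 gray
    CS230 gray
      CS230→CS101: CS101 is gray → back edge
First back edge: CS230 → CS101.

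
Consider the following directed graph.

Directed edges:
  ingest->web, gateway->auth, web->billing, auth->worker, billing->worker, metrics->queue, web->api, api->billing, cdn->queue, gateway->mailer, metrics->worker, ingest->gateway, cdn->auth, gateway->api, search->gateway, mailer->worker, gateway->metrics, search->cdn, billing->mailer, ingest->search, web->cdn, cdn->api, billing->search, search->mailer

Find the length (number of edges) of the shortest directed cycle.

4

For each vertex v, BFS finds the shortest path from v back to v.
The shortest such closed walk is search → cdn → api → billing → search, length 4.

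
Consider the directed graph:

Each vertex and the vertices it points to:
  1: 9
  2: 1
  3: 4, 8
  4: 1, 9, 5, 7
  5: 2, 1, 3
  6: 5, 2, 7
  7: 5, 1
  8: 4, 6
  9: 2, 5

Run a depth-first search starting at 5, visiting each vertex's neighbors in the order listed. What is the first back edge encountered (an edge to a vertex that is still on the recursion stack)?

9->2

DFS from 5 (visiting each vertex's neighbors in the order listed); mark gray on enter, black on exit:
5 gray
  2 gray
    1 gray
      9 gray
        9→2: 2 is gray → back edge
First back edge: 9 → 2.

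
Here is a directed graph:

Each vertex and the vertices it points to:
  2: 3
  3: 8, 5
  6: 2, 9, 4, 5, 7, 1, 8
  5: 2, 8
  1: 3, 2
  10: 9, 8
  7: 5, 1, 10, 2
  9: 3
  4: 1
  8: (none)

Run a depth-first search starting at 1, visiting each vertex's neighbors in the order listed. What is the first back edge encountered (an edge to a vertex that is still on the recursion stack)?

DFS from 1 (visiting each vertex's neighbors in the order listed); mark gray on enter, black on exit:
1 gray
  3 gray
    8 gray
    8 black
    5 gray
      2 gray
        2→3: 3 is gray → back edge
First back edge: 2 → 3.

2→3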